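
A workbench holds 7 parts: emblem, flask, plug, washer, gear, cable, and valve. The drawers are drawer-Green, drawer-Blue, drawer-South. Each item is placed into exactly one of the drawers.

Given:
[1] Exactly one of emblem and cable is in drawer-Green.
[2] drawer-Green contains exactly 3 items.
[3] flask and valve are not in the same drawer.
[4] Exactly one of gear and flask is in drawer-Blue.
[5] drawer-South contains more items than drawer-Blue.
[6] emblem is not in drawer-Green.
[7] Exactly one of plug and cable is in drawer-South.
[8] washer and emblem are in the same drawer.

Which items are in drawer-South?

drawer-South = {emblem, plug, washer}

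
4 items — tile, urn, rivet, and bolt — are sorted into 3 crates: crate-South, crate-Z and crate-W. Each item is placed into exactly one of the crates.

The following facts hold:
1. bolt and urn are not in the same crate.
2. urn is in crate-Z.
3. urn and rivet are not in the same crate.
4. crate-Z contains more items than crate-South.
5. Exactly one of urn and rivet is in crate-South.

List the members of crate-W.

crate-W = {bolt}

From (2): urn ∈ crate-Z.
(1): bolt ∉ crate-Z.
(3): rivet ∉ crate-Z.
(5) (exactly one): rivet ∈ crate-South.
Suppose tile ∈ crate-W: no assignment then satisfies all the clues, so tile ∉ crate-W.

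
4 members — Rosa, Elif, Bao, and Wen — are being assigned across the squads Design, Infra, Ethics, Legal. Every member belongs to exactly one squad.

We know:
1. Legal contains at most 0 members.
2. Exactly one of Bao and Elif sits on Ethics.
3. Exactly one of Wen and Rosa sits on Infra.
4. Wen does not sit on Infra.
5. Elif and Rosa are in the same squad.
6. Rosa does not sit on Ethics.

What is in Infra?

Infra = {Elif, Rosa}

From (4): Wen ∉ Infra.
From (6): Rosa ∉ Ethics.
(1): Legal already has 0, so the rest are out.
(3) (exactly one): Rosa ∈ Infra.
(5): Elif matches Rosa: Elif ∉ Design.
(5): Elif matches Rosa: Elif ∈ Infra.
(2) (exactly one): Bao ∈ Ethics.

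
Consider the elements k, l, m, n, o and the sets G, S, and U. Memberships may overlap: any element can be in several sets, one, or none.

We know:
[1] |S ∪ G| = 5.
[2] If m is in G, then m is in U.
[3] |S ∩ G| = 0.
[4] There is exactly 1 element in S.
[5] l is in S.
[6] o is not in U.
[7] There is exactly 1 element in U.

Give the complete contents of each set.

G = {k, m, n, o}; S = {l}; U = {m}

From (5): l ∈ S.
From (6): o ∉ U.
(4): S already has 1, so the rest are out.
Suppose k ∉ G: no assignment then satisfies all the clues, so k ∈ G.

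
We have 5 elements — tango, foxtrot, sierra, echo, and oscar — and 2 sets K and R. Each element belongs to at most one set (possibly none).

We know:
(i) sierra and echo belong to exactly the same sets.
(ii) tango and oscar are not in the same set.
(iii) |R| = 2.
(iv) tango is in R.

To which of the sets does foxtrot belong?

foxtrot: R

From (iv): tango ∈ R.
(ii): oscar ∉ R.
Suppose foxtrot ∈ K: no assignment then satisfies all the clues, so foxtrot ∉ K.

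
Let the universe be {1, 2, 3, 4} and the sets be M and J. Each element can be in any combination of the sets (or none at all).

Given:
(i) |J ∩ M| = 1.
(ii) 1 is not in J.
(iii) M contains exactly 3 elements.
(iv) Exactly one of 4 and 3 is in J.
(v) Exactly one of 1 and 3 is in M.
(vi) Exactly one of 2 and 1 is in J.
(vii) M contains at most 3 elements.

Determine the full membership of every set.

From (ii): 1 ∉ J.
(vi) (exactly one): 2 ∈ J.
Suppose 1 ∉ M: no assignment then satisfies all the clues, so 1 ∈ M.

M = {1, 2, 4}; J = {2, 3}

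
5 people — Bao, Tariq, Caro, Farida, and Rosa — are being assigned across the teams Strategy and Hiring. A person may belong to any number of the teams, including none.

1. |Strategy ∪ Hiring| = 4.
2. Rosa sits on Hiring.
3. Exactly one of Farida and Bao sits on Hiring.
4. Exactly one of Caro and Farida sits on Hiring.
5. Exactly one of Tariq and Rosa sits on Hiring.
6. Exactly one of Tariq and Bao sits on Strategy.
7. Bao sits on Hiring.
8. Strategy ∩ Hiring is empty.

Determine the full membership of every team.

From (2): Rosa ∈ Hiring.
From (7): Bao ∈ Hiring.
(3) (exactly one): Farida ∉ Hiring.
(4) (exactly one): Caro ∈ Hiring.
(5) (exactly one): Tariq ∉ Hiring.
(8) (disjoint): Bao ∉ Strategy.
(8) (disjoint): Caro ∉ Strategy.
(8) (disjoint): Rosa ∉ Strategy.
(6) (exactly one): Tariq ∈ Strategy.
Suppose Farida ∈ Strategy: no assignment then satisfies all the clues, so Farida ∉ Strategy.

Strategy = {Tariq}; Hiring = {Bao, Caro, Rosa}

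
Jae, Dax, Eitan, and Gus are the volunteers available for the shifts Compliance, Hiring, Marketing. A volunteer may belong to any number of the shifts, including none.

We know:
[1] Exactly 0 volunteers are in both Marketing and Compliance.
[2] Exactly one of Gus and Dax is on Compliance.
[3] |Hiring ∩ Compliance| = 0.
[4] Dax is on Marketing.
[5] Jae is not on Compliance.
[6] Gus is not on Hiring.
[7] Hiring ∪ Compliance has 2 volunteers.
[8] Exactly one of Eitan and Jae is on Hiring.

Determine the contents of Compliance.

Compliance = {Gus}

From (4): Dax ∈ Marketing.
From (5): Jae ∉ Compliance.
From (6): Gus ∉ Hiring.
Suppose Dax ∈ Compliance: no assignment then satisfies all the clues, so Dax ∉ Compliance.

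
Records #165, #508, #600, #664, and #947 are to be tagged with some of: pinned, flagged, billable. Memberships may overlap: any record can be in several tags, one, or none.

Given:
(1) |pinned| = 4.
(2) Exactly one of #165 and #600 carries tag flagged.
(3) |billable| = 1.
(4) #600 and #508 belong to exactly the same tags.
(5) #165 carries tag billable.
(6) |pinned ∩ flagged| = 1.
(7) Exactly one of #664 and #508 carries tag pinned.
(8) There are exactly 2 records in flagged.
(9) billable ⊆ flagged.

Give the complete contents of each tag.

pinned = {#165, #508, #600, #947}; flagged = {#165, #664}; billable = {#165}

From (5): #165 ∈ billable.
(3): billable already has 1, so the rest are out.
(9) with #165 ∈ billable: #165 ∈ flagged.
(2) (exactly one): #600 ∉ flagged.
(4): #508 matches #600: #508 ∉ flagged.
Suppose #165 ∉ pinned: no assignment then satisfies all the clues, so #165 ∈ pinned.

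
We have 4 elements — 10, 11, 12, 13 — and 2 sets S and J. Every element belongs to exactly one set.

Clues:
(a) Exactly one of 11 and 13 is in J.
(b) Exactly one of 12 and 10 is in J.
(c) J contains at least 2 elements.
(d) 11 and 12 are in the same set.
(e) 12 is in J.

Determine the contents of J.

J = {11, 12}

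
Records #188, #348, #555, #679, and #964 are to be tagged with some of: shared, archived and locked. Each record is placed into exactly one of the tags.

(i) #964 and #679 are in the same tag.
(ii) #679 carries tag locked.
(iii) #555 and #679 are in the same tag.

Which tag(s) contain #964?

#964: locked

From (ii): #679 ∈ locked.
(i): #964 matches #679: #964 ∉ shared.
(i): #964 matches #679: #964 ∉ archived.
(i): #964 matches #679: #964 ∈ locked.
(iii): #555 matches #679: #555 ∉ shared.
(iii): #555 matches #679: #555 ∉ archived.
(iii): #555 matches #679: #555 ∈ locked.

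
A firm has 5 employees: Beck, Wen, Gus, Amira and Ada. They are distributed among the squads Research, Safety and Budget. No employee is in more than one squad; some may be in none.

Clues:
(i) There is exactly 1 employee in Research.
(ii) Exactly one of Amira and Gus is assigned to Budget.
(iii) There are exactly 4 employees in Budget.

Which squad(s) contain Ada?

Ada: Budget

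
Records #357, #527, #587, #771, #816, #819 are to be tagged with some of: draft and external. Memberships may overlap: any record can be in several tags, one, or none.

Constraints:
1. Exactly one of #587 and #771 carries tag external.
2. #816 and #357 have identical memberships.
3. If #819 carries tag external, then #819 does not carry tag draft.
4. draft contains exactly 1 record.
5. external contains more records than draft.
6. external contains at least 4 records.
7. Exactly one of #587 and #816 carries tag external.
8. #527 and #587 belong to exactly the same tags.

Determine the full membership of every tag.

draft = {#771}; external = {#357, #771, #816, #819}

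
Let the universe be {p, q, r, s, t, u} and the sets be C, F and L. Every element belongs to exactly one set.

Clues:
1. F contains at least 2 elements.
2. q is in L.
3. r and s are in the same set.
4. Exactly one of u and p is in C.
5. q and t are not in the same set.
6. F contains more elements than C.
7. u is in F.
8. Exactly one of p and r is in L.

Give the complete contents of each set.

C = {p}; F = {t, u}; L = {q, r, s}

From (2): q ∈ L.
From (7): u ∈ F.
(4) (exactly one): p ∈ C.
(5): t ∉ L.
(8) (exactly one): r ∈ L.
(3): s matches r: s ∉ C.
(3): s matches r: s ∉ F.
(3): s matches r: s ∈ L.
(1): only 2 candidates remain for F, so all are in.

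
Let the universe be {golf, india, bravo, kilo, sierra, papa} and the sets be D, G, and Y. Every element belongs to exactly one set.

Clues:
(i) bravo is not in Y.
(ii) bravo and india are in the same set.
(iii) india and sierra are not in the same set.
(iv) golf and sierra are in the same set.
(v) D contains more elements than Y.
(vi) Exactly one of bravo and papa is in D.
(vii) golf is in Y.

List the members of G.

G = {papa}

From (i): bravo ∉ Y.
From (vii): golf ∈ Y.
(ii): india matches bravo: india ∉ Y.
(iv): sierra matches golf: sierra ∉ D.
(iv): sierra matches golf: sierra ∉ G.
(iv): sierra matches golf: sierra ∈ Y.
Suppose india ∈ G: no assignment then satisfies all the clues, so india ∉ G.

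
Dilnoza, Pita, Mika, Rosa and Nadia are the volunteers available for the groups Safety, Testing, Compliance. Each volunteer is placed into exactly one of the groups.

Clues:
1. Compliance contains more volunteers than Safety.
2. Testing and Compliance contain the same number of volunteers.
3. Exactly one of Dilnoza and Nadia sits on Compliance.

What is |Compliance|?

2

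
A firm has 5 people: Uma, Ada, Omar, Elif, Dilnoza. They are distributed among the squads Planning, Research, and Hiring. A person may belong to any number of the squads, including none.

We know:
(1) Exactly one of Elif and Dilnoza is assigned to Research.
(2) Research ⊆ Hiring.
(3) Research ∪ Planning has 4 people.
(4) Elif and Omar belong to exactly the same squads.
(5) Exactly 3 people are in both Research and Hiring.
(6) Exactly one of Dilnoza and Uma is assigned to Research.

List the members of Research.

Research = {Elif, Omar, Uma}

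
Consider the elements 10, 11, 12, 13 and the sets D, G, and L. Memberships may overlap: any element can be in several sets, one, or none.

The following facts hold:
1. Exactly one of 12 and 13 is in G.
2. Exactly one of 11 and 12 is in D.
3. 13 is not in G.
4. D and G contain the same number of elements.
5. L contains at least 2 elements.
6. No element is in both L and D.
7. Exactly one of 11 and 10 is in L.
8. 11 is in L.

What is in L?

From (3): 13 ∉ G.
From (8): 11 ∈ L.
(1) (exactly one): 12 ∈ G.
(6) (disjoint): 11 ∉ D.
(7) (exactly one): 10 ∉ L.
(2) (exactly one): 12 ∈ D.
(6) (disjoint): 12 ∉ L.
(5): only 2 candidates remain for L, so all are in.
(6) (disjoint): 13 ∉ D.

L = {11, 13}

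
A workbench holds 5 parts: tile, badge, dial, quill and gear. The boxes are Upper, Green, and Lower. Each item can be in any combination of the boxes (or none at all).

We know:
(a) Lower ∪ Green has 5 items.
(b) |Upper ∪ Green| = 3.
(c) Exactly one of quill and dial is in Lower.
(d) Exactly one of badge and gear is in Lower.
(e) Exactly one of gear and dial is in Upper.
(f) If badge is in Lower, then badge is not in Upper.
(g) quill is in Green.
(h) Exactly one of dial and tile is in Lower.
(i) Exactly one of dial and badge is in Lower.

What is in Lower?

Lower = {badge, quill, tile}

From (g): quill ∈ Green.
Suppose tile ∉ Lower: no assignment then satisfies all the clues, so tile ∈ Lower.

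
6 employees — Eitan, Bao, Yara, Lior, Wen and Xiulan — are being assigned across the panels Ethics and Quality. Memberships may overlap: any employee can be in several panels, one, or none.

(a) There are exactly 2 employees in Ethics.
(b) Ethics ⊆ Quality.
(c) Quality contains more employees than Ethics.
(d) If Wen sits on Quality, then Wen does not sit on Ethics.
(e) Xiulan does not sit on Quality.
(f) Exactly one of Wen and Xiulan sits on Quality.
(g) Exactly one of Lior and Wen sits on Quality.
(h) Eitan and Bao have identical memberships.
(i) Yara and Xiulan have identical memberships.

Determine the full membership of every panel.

Ethics = {Bao, Eitan}; Quality = {Bao, Eitan, Wen}

From (e): Xiulan ∉ Quality.
(b) contrapositive: Xiulan ∉ Ethics.
(f) (exactly one): Wen ∈ Quality.
(g) (exactly one): Lior ∉ Quality.
(i): Yara matches Xiulan: Yara ∉ Ethics.
(i): Yara matches Xiulan: Yara ∉ Quality.
(b) contrapositive: Lior ∉ Ethics.
(d): Wen ∉ Ethics.
(a): only 2 candidates remain for Ethics, so all are in.
(b) with Eitan ∈ Ethics: Eitan ∈ Quality.
(b) with Bao ∈ Ethics: Bao ∈ Quality.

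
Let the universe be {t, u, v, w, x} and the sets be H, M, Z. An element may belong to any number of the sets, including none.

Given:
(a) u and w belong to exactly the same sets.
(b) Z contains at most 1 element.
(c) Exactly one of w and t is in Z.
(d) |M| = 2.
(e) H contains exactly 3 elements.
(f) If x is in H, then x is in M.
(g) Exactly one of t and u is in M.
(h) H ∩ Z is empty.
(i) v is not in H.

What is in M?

M = {t, x}

From (i): v ∉ H.
Suppose t ∉ M: no assignment then satisfies all the clues, so t ∈ M.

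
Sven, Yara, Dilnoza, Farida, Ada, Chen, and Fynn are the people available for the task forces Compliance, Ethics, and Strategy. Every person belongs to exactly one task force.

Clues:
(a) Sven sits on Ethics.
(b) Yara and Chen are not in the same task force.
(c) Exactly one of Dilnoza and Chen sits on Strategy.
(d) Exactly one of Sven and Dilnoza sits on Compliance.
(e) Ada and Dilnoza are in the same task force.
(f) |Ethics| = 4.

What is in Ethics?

From (a): Sven ∈ Ethics.
(d) (exactly one): Dilnoza ∈ Compliance.
(e): Ada matches Dilnoza: Ada ∈ Compliance.
(c) (exactly one): Chen ∈ Strategy.
(f): only 4 candidates remain for Ethics, so all are in.

Ethics = {Farida, Fynn, Sven, Yara}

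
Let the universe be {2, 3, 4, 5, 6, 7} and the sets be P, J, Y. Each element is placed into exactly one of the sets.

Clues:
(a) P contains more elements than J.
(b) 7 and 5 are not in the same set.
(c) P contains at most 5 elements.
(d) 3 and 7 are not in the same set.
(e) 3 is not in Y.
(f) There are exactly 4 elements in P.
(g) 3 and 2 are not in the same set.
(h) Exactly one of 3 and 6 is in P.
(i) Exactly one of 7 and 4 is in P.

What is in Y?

Y = {7}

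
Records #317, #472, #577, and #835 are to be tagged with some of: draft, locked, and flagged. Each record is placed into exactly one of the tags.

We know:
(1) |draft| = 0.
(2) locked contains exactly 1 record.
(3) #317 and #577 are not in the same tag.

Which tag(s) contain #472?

(1): draft already has 0, so the rest are out.
Suppose #472 ∈ locked: no assignment then satisfies all the clues, so #472 ∉ locked.

#472: flagged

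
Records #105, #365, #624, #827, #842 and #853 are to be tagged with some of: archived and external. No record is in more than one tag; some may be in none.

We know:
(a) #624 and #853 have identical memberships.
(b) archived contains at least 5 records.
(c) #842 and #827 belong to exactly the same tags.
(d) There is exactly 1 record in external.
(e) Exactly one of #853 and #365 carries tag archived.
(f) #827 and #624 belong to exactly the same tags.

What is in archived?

archived = {#105, #624, #827, #842, #853}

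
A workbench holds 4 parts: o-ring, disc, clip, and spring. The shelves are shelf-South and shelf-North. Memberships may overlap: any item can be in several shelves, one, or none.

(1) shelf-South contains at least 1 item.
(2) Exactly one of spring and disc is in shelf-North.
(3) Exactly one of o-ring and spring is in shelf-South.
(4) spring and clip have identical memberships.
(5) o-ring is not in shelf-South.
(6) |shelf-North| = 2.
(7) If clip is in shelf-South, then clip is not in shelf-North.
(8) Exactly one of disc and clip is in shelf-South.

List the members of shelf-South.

shelf-South = {clip, spring}

From (5): o-ring ∉ shelf-South.
(3) (exactly one): spring ∈ shelf-South.
(4): clip matches spring: clip ∈ shelf-South.
(7): clip ∉ shelf-North.
(8) (exactly one): disc ∉ shelf-South.
(4): spring matches clip: spring ∉ shelf-North.
(6): only 2 candidates remain for shelf-North, so all are in.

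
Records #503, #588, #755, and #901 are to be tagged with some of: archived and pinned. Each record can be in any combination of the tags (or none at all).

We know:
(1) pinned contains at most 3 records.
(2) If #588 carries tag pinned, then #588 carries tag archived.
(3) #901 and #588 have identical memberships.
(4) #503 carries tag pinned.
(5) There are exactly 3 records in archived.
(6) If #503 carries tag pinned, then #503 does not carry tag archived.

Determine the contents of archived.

archived = {#588, #755, #901}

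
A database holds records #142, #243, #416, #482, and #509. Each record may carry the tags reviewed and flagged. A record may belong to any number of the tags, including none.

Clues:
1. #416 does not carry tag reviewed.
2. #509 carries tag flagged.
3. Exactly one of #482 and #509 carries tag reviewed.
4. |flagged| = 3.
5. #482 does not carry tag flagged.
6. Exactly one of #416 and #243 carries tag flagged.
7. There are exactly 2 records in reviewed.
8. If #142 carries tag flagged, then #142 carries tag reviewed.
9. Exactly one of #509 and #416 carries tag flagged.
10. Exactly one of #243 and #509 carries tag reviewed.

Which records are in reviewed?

reviewed = {#142, #509}

From (1): #416 ∉ reviewed.
From (2): #509 ∈ flagged.
From (5): #482 ∉ flagged.
(9) (exactly one): #416 ∉ flagged.
(4): only 3 candidates remain for flagged, so all are in.
(8): #142 ∈ reviewed.
Suppose #243 ∈ reviewed: no assignment then satisfies all the clues, so #243 ∉ reviewed.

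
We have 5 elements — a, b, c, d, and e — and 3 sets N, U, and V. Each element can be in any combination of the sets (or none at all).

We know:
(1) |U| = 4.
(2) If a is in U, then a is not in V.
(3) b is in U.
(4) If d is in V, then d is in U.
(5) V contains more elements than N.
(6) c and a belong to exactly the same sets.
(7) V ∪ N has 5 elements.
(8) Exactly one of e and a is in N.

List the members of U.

U = {a, b, c, d}

From (3): b ∈ U.
Suppose a ∉ U: no assignment then satisfies all the clues, so a ∈ U.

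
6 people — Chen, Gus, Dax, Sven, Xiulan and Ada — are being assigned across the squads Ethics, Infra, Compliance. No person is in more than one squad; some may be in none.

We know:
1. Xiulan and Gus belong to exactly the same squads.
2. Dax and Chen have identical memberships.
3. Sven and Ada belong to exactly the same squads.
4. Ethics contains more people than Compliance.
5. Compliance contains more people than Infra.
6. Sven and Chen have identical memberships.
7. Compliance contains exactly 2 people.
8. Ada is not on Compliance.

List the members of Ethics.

Ethics = {Ada, Chen, Dax, Sven}

From (8): Ada ∉ Compliance.
(3): Sven matches Ada: Sven ∉ Compliance.
(6): Chen matches Sven: Chen ∉ Compliance.
(2): Dax matches Chen: Dax ∉ Compliance.
(7): only 2 candidates remain for Compliance, so all are in.
Suppose Chen ∉ Ethics: no assignment then satisfies all the clues, so Chen ∈ Ethics.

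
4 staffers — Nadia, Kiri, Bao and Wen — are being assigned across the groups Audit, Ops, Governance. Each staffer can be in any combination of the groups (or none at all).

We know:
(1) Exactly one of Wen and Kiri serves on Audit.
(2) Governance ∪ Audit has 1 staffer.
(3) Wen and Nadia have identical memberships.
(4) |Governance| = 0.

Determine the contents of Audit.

Audit = {Kiri}

(4): Governance already has 0, so the rest are out.
Suppose Nadia ∈ Audit: no assignment then satisfies all the clues, so Nadia ∉ Audit.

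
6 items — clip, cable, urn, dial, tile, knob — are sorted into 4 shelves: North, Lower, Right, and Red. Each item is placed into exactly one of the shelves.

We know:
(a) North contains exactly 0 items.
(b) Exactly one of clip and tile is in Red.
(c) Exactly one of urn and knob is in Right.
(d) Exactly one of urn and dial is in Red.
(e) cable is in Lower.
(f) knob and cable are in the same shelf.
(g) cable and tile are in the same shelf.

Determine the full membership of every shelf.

North = {}; Lower = {cable, knob, tile}; Right = {urn}; Red = {clip, dial}

From (e): cable ∈ Lower.
(a): North already has 0, so the rest are out.
(f): knob matches cable: knob ∈ Lower.
(g): tile matches cable: tile ∈ Lower.
(b) (exactly one): clip ∈ Red.
(c) (exactly one): urn ∈ Right.
(d) (exactly one): dial ∈ Red.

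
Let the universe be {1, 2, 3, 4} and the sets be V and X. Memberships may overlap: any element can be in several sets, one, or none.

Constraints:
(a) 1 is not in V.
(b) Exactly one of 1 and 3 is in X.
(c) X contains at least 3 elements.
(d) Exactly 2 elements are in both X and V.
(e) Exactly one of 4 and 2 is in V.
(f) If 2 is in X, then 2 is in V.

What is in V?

V = {2, 3}

From (a): 1 ∉ V.
Suppose 2 ∉ V: no assignment then satisfies all the clues, so 2 ∈ V.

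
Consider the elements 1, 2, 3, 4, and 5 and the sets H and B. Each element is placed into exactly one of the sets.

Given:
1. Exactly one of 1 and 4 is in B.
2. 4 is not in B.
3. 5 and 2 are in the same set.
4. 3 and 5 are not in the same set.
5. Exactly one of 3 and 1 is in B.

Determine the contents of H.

From (2): 4 ∉ B.
(1) (exactly one): 1 ∈ B.
(5) (exactly one): 3 ∉ B.
Only one set left: 3 ∈ H.
Only one set left: 4 ∈ H.
(4): 5 ∉ H.
Only one set left: 5 ∈ B.
(3): 2 matches 5: 2 ∉ H.
(3): 2 matches 5: 2 ∈ B.

H = {3, 4}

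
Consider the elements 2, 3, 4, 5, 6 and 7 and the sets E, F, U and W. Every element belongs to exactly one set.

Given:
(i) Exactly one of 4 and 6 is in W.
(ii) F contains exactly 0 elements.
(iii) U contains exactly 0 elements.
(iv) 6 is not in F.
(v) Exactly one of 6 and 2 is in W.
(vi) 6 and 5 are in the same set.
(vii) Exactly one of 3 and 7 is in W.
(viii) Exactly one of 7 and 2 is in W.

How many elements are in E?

3

From (iv): 6 ∉ F.
(ii): F already has 0, so the rest are out.
(iii): U already has 0, so the rest are out.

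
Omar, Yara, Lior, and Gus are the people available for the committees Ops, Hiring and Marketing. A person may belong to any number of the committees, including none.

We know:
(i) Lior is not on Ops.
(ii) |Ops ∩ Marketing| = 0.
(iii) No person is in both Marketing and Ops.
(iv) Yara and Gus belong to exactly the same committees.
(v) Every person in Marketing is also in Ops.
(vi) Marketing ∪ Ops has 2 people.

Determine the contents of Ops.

Ops = {Gus, Yara}

From (i): Lior ∉ Ops.
(v) contrapositive: Lior ∉ Marketing.
Suppose Omar ∈ Ops: no assignment then satisfies all the clues, so Omar ∉ Ops.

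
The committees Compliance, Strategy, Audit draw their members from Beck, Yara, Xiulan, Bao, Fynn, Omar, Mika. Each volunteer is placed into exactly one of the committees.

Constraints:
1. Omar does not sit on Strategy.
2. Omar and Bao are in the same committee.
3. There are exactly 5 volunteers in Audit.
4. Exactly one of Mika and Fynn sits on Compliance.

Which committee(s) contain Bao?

From (1): Omar ∉ Strategy.
(2): Bao matches Omar: Bao ∉ Strategy.
Suppose Bao ∈ Compliance: no assignment then satisfies all the clues, so Bao ∉ Compliance.

Bao: Audit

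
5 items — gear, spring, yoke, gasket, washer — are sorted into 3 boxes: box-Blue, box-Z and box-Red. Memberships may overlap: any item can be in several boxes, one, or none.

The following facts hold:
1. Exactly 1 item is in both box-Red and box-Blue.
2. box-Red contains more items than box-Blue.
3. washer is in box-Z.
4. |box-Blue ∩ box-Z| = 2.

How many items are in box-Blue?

2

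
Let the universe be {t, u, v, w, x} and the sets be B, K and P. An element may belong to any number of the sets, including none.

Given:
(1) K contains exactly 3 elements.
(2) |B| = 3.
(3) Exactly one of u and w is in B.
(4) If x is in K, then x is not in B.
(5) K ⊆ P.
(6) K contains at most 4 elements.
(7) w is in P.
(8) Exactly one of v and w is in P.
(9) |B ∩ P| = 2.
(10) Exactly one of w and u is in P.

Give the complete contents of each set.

B = {t, v, w}; K = {t, w, x}; P = {t, w, x}

From (7): w ∈ P.
(8) (exactly one): v ∉ P.
(10) (exactly one): u ∉ P.
(5) contrapositive: u ∉ K.
(5) contrapositive: v ∉ K.
(1): only 3 candidates remain for K, so all are in.
(4): x ∉ B.
(5) with t ∈ K: t ∈ P.
(5) with x ∈ K: x ∈ P.
Suppose t ∉ B: no assignment then satisfies all the clues, so t ∈ B.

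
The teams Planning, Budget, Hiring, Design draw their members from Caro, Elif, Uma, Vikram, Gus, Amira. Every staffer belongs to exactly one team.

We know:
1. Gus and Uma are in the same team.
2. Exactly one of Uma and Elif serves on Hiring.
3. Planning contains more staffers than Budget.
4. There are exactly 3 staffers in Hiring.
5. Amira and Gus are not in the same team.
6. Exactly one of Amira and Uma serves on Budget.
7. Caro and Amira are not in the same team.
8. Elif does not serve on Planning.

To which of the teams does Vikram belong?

Vikram: Hiring

From (8): Elif ∉ Planning.
Suppose Vikram ∈ Planning: no assignment then satisfies all the clues, so Vikram ∉ Planning.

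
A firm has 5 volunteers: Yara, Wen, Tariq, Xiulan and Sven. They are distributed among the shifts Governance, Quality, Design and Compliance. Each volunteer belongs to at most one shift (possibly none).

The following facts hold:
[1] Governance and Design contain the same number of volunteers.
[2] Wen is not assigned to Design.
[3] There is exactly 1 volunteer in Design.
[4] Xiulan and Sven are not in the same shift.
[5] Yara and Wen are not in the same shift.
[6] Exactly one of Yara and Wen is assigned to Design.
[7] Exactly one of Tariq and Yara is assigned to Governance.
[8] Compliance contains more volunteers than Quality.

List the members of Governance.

Governance = {Tariq}

From (2): Wen ∉ Design.
(6) (exactly one): Yara ∈ Design.
(7) (exactly one): Tariq ∈ Governance.
(3): Design already has 1, so the rest are out.
Suppose Wen ∈ Governance: no assignment then satisfies all the clues, so Wen ∉ Governance.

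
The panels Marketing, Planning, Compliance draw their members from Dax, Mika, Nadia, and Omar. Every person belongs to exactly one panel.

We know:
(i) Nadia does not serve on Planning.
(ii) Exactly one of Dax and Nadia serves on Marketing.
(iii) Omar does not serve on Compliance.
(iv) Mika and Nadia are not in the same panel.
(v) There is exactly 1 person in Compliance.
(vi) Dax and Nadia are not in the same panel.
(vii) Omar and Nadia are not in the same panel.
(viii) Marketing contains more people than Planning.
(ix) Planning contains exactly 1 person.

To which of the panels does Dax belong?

Dax: Marketing

From (i): Nadia ∉ Planning.
From (iii): Omar ∉ Compliance.
Suppose Dax ∉ Marketing: no assignment then satisfies all the clues, so Dax ∈ Marketing.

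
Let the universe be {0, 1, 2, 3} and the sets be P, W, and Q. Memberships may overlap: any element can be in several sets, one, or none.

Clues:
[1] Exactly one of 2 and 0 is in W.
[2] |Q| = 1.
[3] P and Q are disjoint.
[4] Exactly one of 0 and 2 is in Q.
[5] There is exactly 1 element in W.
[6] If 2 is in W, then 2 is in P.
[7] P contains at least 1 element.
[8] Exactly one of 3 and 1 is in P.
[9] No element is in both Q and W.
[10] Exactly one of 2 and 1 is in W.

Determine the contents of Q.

Q = {0}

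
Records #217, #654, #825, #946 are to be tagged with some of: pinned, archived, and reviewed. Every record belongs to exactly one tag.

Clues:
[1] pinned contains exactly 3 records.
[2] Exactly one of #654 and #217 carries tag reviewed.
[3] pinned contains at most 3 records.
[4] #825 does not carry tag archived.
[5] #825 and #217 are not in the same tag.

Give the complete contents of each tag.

pinned = {#654, #825, #946}; archived = {}; reviewed = {#217}

From (4): #825 ∉ archived.
Suppose #217 ∈ pinned: no assignment then satisfies all the clues, so #217 ∉ pinned.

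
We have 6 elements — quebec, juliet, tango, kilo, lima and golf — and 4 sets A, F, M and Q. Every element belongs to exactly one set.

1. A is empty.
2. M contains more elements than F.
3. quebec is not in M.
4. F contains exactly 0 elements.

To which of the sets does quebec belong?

quebec: Q

From (3): quebec ∉ M.
(1): A already has 0, so the rest are out.
(4): F already has 0, so the rest are out.
Only one set left: quebec ∈ Q.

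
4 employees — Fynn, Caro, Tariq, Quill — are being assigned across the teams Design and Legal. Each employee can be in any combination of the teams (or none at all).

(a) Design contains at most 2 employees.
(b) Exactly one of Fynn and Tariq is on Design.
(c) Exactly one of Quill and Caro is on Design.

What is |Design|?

2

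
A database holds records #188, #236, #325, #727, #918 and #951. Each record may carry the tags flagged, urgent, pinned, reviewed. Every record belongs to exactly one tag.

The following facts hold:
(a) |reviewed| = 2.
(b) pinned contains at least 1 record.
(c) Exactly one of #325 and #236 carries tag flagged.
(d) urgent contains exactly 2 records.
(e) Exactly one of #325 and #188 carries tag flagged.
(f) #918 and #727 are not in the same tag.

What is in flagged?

flagged = {#325}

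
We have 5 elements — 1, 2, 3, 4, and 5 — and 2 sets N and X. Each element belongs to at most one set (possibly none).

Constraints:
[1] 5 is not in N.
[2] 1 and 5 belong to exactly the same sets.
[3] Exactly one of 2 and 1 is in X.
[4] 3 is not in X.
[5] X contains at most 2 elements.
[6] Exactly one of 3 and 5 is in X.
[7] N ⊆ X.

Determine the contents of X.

X = {1, 5}

From (1): 5 ∉ N.
From (4): 3 ∉ X.
(2): 1 matches 5: 1 ∉ N.
(6) (exactly one): 5 ∈ X.
(7) contrapositive: 3 ∉ N.
(2): 1 matches 5: 1 ∈ X.
(3) (exactly one): 2 ∉ X.
(5): X already has 2, so the rest are out.
(7) contrapositive: 2 ∉ N.
(7) contrapositive: 4 ∉ N.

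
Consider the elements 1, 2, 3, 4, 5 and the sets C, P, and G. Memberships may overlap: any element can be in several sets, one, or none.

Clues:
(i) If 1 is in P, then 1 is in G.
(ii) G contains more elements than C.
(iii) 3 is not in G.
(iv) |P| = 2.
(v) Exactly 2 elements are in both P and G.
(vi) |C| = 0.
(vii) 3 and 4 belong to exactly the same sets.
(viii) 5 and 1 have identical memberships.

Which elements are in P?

P = {1, 5}

From (iii): 3 ∉ G.
(vi): C already has 0, so the rest are out.
(vii): 4 matches 3: 4 ∉ G.
Suppose 1 ∉ P: no assignment then satisfies all the clues, so 1 ∈ P.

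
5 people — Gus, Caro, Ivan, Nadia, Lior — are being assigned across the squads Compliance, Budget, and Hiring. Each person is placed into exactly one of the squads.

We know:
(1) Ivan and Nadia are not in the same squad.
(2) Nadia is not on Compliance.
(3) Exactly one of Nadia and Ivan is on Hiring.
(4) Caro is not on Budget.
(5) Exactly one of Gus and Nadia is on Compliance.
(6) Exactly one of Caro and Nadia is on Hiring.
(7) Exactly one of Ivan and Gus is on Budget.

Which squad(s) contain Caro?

Caro: Compliance

From (2): Nadia ∉ Compliance.
From (4): Caro ∉ Budget.
(5) (exactly one): Gus ∈ Compliance.
(7) (exactly one): Ivan ∈ Budget.
(1): Nadia ∉ Budget.
(3) (exactly one): Nadia ∈ Hiring.
(6) (exactly one): Caro ∉ Hiring.
Only one squad left: Caro ∈ Compliance.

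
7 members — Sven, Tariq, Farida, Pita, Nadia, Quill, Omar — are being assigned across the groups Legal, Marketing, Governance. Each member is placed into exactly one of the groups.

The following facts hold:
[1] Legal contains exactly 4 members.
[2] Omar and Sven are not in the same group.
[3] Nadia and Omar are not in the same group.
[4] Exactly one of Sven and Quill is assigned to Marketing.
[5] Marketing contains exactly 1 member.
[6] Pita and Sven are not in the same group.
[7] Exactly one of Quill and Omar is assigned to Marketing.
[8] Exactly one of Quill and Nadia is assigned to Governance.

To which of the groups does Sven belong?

Sven: Governance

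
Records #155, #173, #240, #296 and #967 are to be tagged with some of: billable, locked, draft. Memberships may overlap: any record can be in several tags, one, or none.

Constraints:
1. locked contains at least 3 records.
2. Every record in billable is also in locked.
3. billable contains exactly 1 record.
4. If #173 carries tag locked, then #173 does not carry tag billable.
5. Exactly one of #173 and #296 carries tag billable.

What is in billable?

billable = {#296}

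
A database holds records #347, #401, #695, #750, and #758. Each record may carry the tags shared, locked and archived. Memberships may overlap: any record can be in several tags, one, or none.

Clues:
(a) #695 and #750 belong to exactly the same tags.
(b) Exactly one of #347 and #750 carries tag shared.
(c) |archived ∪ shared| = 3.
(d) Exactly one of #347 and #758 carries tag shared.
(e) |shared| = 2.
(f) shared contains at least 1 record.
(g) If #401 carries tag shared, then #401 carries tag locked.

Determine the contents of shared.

shared = {#347, #401}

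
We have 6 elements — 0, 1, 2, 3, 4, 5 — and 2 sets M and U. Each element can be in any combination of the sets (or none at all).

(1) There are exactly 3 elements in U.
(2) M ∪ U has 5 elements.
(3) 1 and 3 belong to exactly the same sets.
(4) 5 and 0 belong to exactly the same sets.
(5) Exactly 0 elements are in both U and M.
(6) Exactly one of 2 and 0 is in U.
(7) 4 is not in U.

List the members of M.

M = {0, 5}

From (7): 4 ∉ U.
Suppose 0 ∉ M: no assignment then satisfies all the clues, so 0 ∈ M.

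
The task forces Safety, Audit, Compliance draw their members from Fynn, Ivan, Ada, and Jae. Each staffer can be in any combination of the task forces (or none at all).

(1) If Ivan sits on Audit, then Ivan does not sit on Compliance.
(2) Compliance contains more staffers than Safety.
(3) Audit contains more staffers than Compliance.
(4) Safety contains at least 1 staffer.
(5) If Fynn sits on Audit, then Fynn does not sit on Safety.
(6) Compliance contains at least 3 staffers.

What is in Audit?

Audit = {Ada, Fynn, Ivan, Jae}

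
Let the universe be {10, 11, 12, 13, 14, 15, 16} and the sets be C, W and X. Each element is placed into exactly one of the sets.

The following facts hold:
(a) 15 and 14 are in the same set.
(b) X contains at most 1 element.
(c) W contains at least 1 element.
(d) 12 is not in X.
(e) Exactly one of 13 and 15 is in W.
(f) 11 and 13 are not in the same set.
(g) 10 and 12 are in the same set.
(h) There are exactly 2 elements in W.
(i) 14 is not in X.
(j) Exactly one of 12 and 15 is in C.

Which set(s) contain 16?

From (d): 12 ∉ X.
From (i): 14 ∉ X.
(a): 15 matches 14: 15 ∉ X.
(g): 10 matches 12: 10 ∉ X.
Suppose 16 ∉ C: no assignment then satisfies all the clues, so 16 ∈ C.

16: C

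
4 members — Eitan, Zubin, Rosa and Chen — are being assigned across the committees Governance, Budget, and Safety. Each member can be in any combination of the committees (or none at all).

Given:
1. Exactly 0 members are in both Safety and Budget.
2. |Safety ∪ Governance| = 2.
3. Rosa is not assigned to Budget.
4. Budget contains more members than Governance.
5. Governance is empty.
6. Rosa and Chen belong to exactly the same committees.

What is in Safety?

From (3): Rosa ∉ Budget.
(5): Governance already has 0, so the rest are out.
(6): Chen matches Rosa: Chen ∉ Budget.
Suppose Eitan ∈ Safety: no assignment then satisfies all the clues, so Eitan ∉ Safety.

Safety = {Chen, Rosa}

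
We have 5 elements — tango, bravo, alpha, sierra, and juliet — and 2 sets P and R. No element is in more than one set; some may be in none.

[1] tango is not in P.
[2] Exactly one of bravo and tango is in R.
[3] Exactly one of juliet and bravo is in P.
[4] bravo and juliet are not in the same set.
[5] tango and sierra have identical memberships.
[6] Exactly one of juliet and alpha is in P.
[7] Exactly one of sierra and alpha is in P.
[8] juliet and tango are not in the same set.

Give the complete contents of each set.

From (1): tango ∉ P.
(5): sierra matches tango: sierra ∉ P.
(7) (exactly one): alpha ∈ P.
(6) (exactly one): juliet ∉ P.
(3) (exactly one): bravo ∈ P.
(2) (exactly one): tango ∈ R.
(5): sierra matches tango: sierra ∈ R.
(8): juliet ∉ R.

P = {alpha, bravo}; R = {sierra, tango}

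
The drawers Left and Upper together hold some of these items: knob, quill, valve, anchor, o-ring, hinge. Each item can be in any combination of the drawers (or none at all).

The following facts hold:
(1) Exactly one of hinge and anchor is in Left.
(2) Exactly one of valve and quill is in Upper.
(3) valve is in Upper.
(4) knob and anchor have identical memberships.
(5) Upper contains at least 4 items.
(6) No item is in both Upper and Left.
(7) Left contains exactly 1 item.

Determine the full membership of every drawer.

Left = {hinge}; Upper = {anchor, knob, o-ring, valve}

From (3): valve ∈ Upper.
(2) (exactly one): quill ∉ Upper.
(6) (disjoint): valve ∉ Left.
Suppose knob ∈ Left: no assignment then satisfies all the clues, so knob ∉ Left.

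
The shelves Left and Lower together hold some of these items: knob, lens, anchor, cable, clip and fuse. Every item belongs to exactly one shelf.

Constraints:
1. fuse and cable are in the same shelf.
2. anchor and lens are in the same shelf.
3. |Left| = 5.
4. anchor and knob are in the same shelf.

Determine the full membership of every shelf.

Left = {anchor, cable, fuse, knob, lens}; Lower = {clip}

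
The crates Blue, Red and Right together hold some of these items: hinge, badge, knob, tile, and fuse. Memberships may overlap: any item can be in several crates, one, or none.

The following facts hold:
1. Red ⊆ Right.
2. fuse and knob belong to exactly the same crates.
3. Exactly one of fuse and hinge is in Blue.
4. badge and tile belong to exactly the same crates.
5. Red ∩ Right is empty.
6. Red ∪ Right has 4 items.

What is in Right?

Right = {badge, fuse, knob, tile}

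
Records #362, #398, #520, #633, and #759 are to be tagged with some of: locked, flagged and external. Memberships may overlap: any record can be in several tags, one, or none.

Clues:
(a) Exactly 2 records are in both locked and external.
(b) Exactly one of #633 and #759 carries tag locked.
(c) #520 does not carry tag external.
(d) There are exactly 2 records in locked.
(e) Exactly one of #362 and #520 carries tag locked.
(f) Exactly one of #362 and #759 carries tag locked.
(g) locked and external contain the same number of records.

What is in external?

external = {#362, #633}

From (c): #520 ∉ external.
Suppose #362 ∉ external: no assignment then satisfies all the clues, so #362 ∈ external.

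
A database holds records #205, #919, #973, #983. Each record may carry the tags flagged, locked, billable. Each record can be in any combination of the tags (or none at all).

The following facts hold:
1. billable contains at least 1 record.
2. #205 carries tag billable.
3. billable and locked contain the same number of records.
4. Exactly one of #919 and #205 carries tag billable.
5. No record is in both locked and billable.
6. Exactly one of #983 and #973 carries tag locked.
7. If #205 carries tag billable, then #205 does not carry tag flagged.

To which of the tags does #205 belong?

From (2): #205 ∈ billable.
(4) (exactly one): #919 ∉ billable.
(5) (disjoint): #205 ∉ locked.
(7): #205 ∉ flagged.

#205: billable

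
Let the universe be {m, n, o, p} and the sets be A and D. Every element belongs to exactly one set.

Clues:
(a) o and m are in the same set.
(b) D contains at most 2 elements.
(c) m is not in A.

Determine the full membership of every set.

A = {n, p}; D = {m, o}

From (c): m ∉ A.
(a): o matches m: o ∉ A.
Only one set left: m ∈ D.
Only one set left: o ∈ D.
(b): D already has 2, so the rest are out.
Only one set left: n ∈ A.
Only one set left: p ∈ A.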